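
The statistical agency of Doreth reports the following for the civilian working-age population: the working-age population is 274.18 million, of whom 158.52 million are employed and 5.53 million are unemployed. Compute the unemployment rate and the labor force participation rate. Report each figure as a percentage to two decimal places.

Labor force = employed + unemployed = 158.52 + 5.53 = 164.05 million.
Unemployment rate = 5.53 / 164.05 = 3.37%.
Labor force participation rate = 164.05 / 274.18 = 59.83%.

Unemployment rate ≈ 3.37%; labor force participation rate ≈ 59.83%.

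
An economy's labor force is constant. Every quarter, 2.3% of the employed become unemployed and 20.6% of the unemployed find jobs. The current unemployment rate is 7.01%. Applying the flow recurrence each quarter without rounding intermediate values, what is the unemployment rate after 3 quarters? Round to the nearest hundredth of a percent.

With a fixed labor force, u_{t+1} = u_t + s·(1−u_t) − f·u_t = u_t·(1−s−f) + s.
Here 1−s−f = 0.771 and s = 0.023.
u_1 = 0.070100 × 0.771 + 0.023 = 0.077047.
u_2 = 0.077047 × 0.771 + 0.023 = 0.082403.
u_3 = 0.082403 × 0.771 + 0.023 = 0.086533.

Unemployment rate after three quarters ≈ 8.65%.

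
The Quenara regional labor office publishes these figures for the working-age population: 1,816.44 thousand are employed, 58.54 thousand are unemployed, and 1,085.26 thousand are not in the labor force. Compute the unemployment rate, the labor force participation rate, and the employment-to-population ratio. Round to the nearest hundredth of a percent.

Labor force = employed + unemployed = 1,816.44 + 58.54 = 1,874.98 thousand.
Working-age population = 1,874.98 + 1,085.26 = 2,960.24 thousand.
Unemployment rate = 58.54 / 1,874.98 = 3.12%.
Labor force participation rate = 1,874.98 / 2,960.24 = 63.34%.
Employment-population ratio = 1,816.44 / 2,960.24 = 61.36%.

Unemployment rate ≈ 3.12%; labor force participation rate ≈ 63.34%; employment-population ratio ≈ 61.36%.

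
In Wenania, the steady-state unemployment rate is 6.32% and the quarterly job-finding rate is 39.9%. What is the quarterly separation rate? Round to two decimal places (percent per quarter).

From u* = s/(s+f): s = u·f/(1−u).
s = 0.0632 × 39.9 / (1 − 0.0632) = 2.5217 / 0.9368 ≈ 2.69% per quarter.

Separation rate ≈ 2.69% per quarter.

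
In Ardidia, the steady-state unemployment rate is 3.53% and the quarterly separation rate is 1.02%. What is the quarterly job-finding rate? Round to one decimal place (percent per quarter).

From u* = s/(s+f): f = s·(1−u)/u.
f = 1.02 × (1 − 0.0353) / 0.0353 = 0.9840 / 0.0353 ≈ 27.9% per quarter.

Job-finding rate ≈ 27.9% per quarter.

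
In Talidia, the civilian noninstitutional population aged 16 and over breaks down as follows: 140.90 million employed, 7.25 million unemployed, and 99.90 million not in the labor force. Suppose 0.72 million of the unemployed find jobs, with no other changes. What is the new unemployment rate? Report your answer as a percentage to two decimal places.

New unemployment rate ≈ 4.41%.

Initially, labor force = 140.90 + 7.25 = 148.15 million, so u = 7.25/148.15 = 4.89%.
After the change, unemployed falls and employed rises by 0.72; labor force unchanged → E = 141.62, U = 6.53, labor force = 148.15 million.
New unemployment rate = 6.53 / 148.15 = 4.41%.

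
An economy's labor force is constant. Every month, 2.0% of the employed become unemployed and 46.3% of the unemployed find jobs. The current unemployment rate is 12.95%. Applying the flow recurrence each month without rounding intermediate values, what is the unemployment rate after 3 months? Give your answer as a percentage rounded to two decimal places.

With a fixed labor force, u_{t+1} = u_t + s·(1−u_t) − f·u_t = u_t·(1−s−f) + s.
Here 1−s−f = 0.517 and s = 0.020.
u_1 = 0.129500 × 0.517 + 0.020 = 0.086952.
u_2 = 0.086952 × 0.517 + 0.020 = 0.064954.
u_3 = 0.064954 × 0.517 + 0.020 = 0.053581.

Unemployment rate after three months ≈ 5.36%.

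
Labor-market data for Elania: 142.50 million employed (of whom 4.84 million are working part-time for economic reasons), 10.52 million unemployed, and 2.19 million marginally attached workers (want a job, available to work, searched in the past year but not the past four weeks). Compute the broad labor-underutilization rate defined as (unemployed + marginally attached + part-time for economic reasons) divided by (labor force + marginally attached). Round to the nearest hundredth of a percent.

Labor force = 142.50 + 10.52 = 153.02 million.
Numerator = 10.52 + 2.19 + 4.84 = 17.55 million.
Denominator = 153.02 + 2.19 = 155.21 million.
Broad rate = 17.55 / 155.21 = 11.31%.

Broad underutilization rate ≈ 11.31%.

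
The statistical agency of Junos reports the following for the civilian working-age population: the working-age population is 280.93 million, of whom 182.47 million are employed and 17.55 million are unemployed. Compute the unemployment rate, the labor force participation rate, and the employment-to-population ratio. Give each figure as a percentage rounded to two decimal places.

Unemployment rate ≈ 8.77%; labor force participation rate ≈ 71.20%; employment-population ratio ≈ 64.95%.

Labor force = employed + unemployed = 182.47 + 17.55 = 200.02 million.
Unemployment rate = 17.55 / 200.02 = 8.77%.
Labor force participation rate = 200.02 / 280.93 = 71.20%.
Employment-population ratio = 182.47 / 280.93 = 64.95%.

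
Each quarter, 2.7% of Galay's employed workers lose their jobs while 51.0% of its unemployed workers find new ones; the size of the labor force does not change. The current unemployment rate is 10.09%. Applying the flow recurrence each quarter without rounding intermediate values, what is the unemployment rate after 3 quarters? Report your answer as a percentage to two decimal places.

With a fixed labor force, u_{t+1} = u_t + s·(1−u_t) − f·u_t = u_t·(1−s−f) + s.
Here 1−s−f = 0.463 and s = 0.027.
u_1 = 0.100900 × 0.463 + 0.027 = 0.073717.
u_2 = 0.073717 × 0.463 + 0.027 = 0.061131.
u_3 = 0.061131 × 0.463 + 0.027 = 0.055304.

Unemployment rate after three quarters ≈ 5.53%.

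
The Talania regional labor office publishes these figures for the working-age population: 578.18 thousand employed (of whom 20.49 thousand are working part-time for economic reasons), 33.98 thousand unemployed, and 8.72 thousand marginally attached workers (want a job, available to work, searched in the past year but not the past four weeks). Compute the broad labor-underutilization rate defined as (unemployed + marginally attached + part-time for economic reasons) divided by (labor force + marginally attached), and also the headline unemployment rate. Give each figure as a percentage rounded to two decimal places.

Labor force = 578.18 + 33.98 = 612.16 thousand.
Numerator = 33.98 + 8.72 + 20.49 = 63.19 thousand.
Denominator = 612.16 + 8.72 = 620.88 thousand.
Broad rate = 63.19 / 620.88 = 10.18%.
Headline unemployment rate = 33.98 / 612.16 = 5.55%.

Broad underutilization rate ≈ 10.18%; headline unemployment rate ≈ 5.55%.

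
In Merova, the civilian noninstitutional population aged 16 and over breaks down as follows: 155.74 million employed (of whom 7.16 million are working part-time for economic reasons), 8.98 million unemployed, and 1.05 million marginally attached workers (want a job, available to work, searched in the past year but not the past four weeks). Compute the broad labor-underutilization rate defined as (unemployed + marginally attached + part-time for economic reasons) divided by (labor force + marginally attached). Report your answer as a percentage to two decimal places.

Labor force = 155.74 + 8.98 = 164.72 million.
Numerator = 8.98 + 1.05 + 7.16 = 17.19 million.
Denominator = 164.72 + 1.05 = 165.77 million.
Broad rate = 17.19 / 165.77 = 10.37%.

Broad underutilization rate ≈ 10.37%.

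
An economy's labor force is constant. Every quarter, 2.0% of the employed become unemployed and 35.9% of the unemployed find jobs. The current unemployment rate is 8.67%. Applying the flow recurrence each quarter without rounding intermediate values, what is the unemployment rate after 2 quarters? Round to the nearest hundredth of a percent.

With a fixed labor force, u_{t+1} = u_t + s·(1−u_t) − f·u_t = u_t·(1−s−f) + s.
Here 1−s−f = 0.621 and s = 0.020.
u_1 = 0.086700 × 0.621 + 0.020 = 0.073841.
u_2 = 0.073841 × 0.621 + 0.020 = 0.065855.

Unemployment rate after two quarters ≈ 6.59%.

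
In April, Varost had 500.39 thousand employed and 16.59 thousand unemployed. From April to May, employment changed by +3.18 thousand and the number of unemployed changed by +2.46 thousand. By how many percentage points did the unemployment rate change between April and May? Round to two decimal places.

The unemployment rate changed by +0.44 percentage points.

April: labor force = 500.39 + 16.59 = 516.98; u = 16.59/516.98 = 3.21%.
May: labor force = 503.57 + 19.05 = 522.62; u = 19.05/522.62 = 3.65%.
Change = 3.65% − 3.21% = +0.44 pp.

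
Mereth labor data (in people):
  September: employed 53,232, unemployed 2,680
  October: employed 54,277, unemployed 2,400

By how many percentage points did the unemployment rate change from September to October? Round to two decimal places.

The unemployment rate changed by −0.56 percentage points.

September: labor force = 53,232 + 2,680 = 55,912; u = 2,680/55,912 = 4.79%.
October: labor force = 54,277 + 2,400 = 56,677; u = 2,400/56,677 = 4.23%.
Change = 4.23% − 4.79% = −0.56 pp.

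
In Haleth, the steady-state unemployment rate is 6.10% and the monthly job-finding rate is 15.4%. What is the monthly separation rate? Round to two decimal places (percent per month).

Separation rate ≈ 1.00% per month.

From u* = s/(s+f): s = u·f/(1−u).
s = 0.0610 × 15.4 / (1 − 0.0610) = 0.9394 / 0.9390 ≈ 1.00% per month.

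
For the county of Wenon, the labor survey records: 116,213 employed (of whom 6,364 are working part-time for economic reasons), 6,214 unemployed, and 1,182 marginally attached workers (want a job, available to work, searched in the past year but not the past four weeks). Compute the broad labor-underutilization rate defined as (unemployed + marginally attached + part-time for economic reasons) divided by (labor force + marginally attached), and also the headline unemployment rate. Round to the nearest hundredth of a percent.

Broad underutilization rate ≈ 11.13%; headline unemployment rate ≈ 5.08%.

Labor force = 116,213 + 6,214 = 122,427.
Numerator = 6,214 + 1,182 + 6,364 = 13,760.
Denominator = 122,427 + 1,182 = 123,609.
Broad rate = 13,760 / 123,609 = 11.13%.
Headline unemployment rate = 6,214 / 122,427 = 5.08%.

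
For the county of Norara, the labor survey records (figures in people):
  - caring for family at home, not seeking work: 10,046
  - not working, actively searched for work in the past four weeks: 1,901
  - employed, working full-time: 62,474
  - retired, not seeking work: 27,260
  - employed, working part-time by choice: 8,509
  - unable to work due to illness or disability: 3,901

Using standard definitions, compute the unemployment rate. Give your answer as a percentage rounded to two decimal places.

Unemployment rate ≈ 2.61%.

Employed = 62,474 + 8,509 = 70,983.
Unemployed = 1,901.
Labor force = 70,983 + 1,901 = 72,884.
Unemployment rate = 1,901 / 72,884 = 2.61%.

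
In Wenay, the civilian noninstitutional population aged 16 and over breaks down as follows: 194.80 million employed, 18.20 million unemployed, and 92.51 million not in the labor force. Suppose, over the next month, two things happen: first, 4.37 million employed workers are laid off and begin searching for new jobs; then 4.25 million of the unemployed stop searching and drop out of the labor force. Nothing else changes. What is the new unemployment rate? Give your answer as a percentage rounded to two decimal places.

Initially, labor force = 194.80 + 18.20 = 213.00 million, so u = 18.20/213.00 = 8.54%.
After the first change, employed falls and unemployed rises by 4.37; labor force unchanged → E = 190.43, U = 22.57, labor force = 213.00 million.
After the second change, unemployed and labor force both fall by 4.25 → E = 190.43, U = 18.32, labor force = 208.75 million.
New unemployment rate = 18.32 / 208.75 = 8.78%.

New unemployment rate ≈ 8.78%.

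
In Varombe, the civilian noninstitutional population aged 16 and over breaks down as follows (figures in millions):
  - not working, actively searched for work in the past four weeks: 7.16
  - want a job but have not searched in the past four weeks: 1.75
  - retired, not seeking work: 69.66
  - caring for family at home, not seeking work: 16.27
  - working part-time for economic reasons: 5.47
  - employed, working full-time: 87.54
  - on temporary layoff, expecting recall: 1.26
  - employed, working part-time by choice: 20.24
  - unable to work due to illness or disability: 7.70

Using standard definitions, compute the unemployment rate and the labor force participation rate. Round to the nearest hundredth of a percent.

Unemployment rate ≈ 6.92%; labor force participation rate ≈ 56.06%.

Employed = 5.47 + 87.54 + 20.24 = 113.25 million (anyone who worked, including part-time for economic reasons, counts as employed).
Unemployed = 7.16 + 1.26 = 8.42 million (jobless and actively searching, or on temporary layoff).
Labor force = 113.25 + 8.42 = 121.67 million.
Not in labor force = 1.75 + 69.66 + 16.27 + 7.70 = 95.38 million (those not working and not actively searching are outside the labor force — including those who want a job but have given up searching).
Civilian working-age population = 121.67 + 95.38 = 217.05 million.
Unemployment rate = 8.42 / 121.67 = 6.92%.
Labor force participation rate = 121.67 / 217.05 = 56.06%.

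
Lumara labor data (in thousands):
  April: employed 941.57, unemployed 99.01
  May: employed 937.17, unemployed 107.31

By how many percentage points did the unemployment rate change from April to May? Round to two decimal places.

April: labor force = 941.57 + 99.01 = 1,040.58; u = 99.01/1,040.58 = 9.51%.
May: labor force = 937.17 + 107.31 = 1,044.48; u = 107.31/1,044.48 = 10.27%.
Change = 10.27% − 9.51% = +0.76 pp.

The unemployment rate changed by +0.76 percentage points.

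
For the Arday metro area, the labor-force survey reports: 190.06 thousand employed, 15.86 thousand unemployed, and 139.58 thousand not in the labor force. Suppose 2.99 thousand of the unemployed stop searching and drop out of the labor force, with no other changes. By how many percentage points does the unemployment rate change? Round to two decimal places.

Initially, labor force = 190.06 + 15.86 = 205.92 thousand, so u = 15.86/205.92 = 7.70%.
After the change, unemployed and labor force both fall by 2.99 → E = 190.06, U = 12.87, labor force = 202.93 thousand.
New unemployment rate = 12.87 / 202.93 = 6.34%.
Change = 6.34% − 7.70% = −1.36 percentage points.

The unemployment rate changes by −1.36 percentage points.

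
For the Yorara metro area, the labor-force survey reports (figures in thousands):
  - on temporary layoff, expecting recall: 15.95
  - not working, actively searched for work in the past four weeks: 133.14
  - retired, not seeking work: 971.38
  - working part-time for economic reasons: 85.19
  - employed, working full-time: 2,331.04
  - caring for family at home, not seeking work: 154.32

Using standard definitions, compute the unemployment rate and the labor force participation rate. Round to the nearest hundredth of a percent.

Employed = 85.19 + 2,331.04 = 2,416.23 thousand (anyone who worked, including part-time for economic reasons, counts as employed).
Unemployed = 15.95 + 133.14 = 149.09 thousand (jobless and actively searching, or on temporary layoff).
Labor force = 2,416.23 + 149.09 = 2,565.32 thousand.
Not in labor force = 971.38 + 154.32 = 1,125.70 thousand (those not working and not actively searching are outside the labor force).
Civilian working-age population = 2,565.32 + 1,125.70 = 3,691.02 thousand.
Unemployment rate = 149.09 / 2,565.32 = 5.81%.
Labor force participation rate = 2,565.32 / 3,691.02 = 69.50%.

Unemployment rate ≈ 5.81%; labor force participation rate ≈ 69.50%.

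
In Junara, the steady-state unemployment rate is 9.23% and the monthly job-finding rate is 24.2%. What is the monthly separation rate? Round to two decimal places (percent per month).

From u* = s/(s+f): s = u·f/(1−u).
s = 0.0923 × 24.2 / (1 − 0.0923) = 2.2337 / 0.9077 ≈ 2.46% per month.

Separation rate ≈ 2.46% per month.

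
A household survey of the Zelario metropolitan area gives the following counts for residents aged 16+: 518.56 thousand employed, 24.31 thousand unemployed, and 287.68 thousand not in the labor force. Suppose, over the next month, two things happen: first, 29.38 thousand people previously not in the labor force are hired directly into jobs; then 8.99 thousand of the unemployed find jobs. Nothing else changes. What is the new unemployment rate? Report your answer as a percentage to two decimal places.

Initially, labor force = 518.56 + 24.31 = 542.87 thousand, so u = 24.31/542.87 = 4.48%.
After the first change, employed and labor force both rise by 29.38; unemployed unchanged → E = 547.94, U = 24.31, labor force = 572.25 thousand.
After the second change, unemployed falls and employed rises by 8.99; labor force unchanged → E = 556.93, U = 15.32, labor force = 572.25 thousand.
New unemployment rate = 15.32 / 572.25 = 2.68%.

New unemployment rate ≈ 2.68%.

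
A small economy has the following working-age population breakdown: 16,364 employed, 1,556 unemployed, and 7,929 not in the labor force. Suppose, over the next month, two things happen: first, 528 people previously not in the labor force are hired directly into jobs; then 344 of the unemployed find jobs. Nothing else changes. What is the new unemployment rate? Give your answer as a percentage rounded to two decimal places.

Initially, labor force = 16,364 + 1,556 = 17,920, so u = 1,556/17,920 = 8.68%.
After the first change, employed and labor force both rise by 528; unemployed unchanged → E = 16,892, U = 1,556, labor force = 18,448.
After the second change, unemployed falls and employed rises by 344; labor force unchanged → E = 17,236, U = 1,212, labor force = 18,448.
New unemployment rate = 1,212 / 18,448 = 6.57%.

New unemployment rate ≈ 6.57%.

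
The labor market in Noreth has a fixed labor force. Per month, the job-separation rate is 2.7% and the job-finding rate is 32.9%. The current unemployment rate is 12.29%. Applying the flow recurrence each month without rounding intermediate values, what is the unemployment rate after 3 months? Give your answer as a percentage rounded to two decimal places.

With a fixed labor force, u_{t+1} = u_t + s·(1−u_t) − f·u_t = u_t·(1−s−f) + s.
Here 1−s−f = 0.644 and s = 0.027.
u_1 = 0.122900 × 0.644 + 0.027 = 0.106148.
u_2 = 0.106148 × 0.644 + 0.027 = 0.095359.
u_3 = 0.095359 × 0.644 + 0.027 = 0.088411.

Unemployment rate after three months ≈ 8.84%.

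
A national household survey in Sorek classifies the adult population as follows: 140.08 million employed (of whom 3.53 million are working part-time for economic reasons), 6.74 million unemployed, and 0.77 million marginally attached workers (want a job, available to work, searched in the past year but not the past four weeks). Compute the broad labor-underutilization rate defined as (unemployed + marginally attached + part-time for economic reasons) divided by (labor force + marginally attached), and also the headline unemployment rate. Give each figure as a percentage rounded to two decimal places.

Labor force = 140.08 + 6.74 = 146.82 million.
Numerator = 6.74 + 0.77 + 3.53 = 11.04 million.
Denominator = 146.82 + 0.77 = 147.59 million.
Broad rate = 11.04 / 147.59 = 7.48%.
Headline unemployment rate = 6.74 / 146.82 = 4.59%.

Broad underutilization rate ≈ 7.48%; headline unemployment rate ≈ 4.59%.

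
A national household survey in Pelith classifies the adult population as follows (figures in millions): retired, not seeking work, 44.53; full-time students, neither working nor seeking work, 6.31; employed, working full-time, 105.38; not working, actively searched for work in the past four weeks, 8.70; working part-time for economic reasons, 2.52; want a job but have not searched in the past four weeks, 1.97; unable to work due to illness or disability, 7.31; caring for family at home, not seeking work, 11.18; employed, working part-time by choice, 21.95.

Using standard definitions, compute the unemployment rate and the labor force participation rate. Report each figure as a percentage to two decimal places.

Unemployment rate ≈ 6.28%; labor force participation rate ≈ 66.02%.

Employed = 105.38 + 2.52 + 21.95 = 129.85 million (anyone who worked, including part-time for economic reasons, counts as employed).
Unemployed = 8.70 million.
Labor force = 129.85 + 8.70 = 138.55 million.
Not in labor force = 44.53 + 6.31 + 1.97 + 7.31 + 11.18 = 71.30 million (those not working and not actively searching are outside the labor force — including those who want a job but have given up searching).
Civilian working-age population = 138.55 + 71.30 = 209.85 million.
Unemployment rate = 8.70 / 138.55 = 6.28%.
Labor force participation rate = 138.55 / 209.85 = 66.02%.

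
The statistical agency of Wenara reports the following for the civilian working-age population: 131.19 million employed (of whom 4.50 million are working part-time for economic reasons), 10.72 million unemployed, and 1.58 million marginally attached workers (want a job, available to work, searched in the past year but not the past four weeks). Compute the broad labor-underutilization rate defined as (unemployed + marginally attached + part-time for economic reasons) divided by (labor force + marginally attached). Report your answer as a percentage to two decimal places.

Broad underutilization rate ≈ 11.71%.

Labor force = 131.19 + 10.72 = 141.91 million.
Numerator = 10.72 + 1.58 + 4.50 = 16.80 million.
Denominator = 141.91 + 1.58 = 143.49 million.
Broad rate = 16.80 / 143.49 = 11.71%.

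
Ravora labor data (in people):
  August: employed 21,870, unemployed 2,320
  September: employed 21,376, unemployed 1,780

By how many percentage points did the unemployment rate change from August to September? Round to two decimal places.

August: labor force = 21,870 + 2,320 = 24,190; u = 2,320/24,190 = 9.59%.
September: labor force = 21,376 + 1,780 = 23,156; u = 1,780/23,156 = 7.69%.
Change = 7.69% − 9.59% = −1.90 pp.

The unemployment rate changed by −1.90 percentage points.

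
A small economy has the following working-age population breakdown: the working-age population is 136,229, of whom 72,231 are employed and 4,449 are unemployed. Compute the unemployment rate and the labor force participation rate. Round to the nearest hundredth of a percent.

Labor force = employed + unemployed = 72,231 + 4,449 = 76,680.
Unemployment rate = 4,449 / 76,680 = 5.80%.
Labor force participation rate = 76,680 / 136,229 = 56.29%.

Unemployment rate ≈ 5.80%; labor force participation rate ≈ 56.29%.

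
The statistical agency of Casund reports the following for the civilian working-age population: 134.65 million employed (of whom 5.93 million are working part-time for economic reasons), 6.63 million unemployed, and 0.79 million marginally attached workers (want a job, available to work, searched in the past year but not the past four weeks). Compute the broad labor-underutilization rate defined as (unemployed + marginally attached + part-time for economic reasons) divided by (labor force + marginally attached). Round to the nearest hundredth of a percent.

Broad underutilization rate ≈ 9.40%.

Labor force = 134.65 + 6.63 = 141.28 million.
Numerator = 6.63 + 0.79 + 5.93 = 13.35 million.
Denominator = 141.28 + 0.79 = 142.07 million.
Broad rate = 13.35 / 142.07 = 9.40%.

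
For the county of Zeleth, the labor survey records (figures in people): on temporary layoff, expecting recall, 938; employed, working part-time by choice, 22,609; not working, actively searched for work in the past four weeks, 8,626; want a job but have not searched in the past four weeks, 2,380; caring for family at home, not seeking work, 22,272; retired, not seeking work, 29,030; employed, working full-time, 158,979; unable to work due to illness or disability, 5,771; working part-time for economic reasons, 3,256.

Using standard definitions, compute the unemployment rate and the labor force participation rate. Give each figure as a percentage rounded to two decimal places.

Employed = 22,609 + 158,979 + 3,256 = 184,844 (anyone who worked, including part-time for economic reasons, counts as employed).
Unemployed = 938 + 8,626 = 9,564 (jobless and actively searching, or on temporary layoff).
Labor force = 184,844 + 9,564 = 194,408.
Not in labor force = 2,380 + 22,272 + 29,030 + 5,771 = 59,453 (those not working and not actively searching are outside the labor force — including those who want a job but have given up searching).
Civilian working-age population = 194,408 + 59,453 = 253,861.
Unemployment rate = 9,564 / 194,408 = 4.92%.
Labor force participation rate = 194,408 / 253,861 = 76.58%.

Unemployment rate ≈ 4.92%; labor force participation rate ≈ 76.58%.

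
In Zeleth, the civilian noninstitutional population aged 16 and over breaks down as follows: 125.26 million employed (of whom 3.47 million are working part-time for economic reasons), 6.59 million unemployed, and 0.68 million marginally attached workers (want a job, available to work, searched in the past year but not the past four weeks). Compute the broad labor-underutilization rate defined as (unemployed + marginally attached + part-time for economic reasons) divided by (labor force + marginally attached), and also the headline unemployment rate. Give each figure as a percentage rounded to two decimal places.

Broad underutilization rate ≈ 8.10%; headline unemployment rate ≈ 5.00%.

Labor force = 125.26 + 6.59 = 131.85 million.
Numerator = 6.59 + 0.68 + 3.47 = 10.74 million.
Denominator = 131.85 + 0.68 = 132.53 million.
Broad rate = 10.74 / 132.53 = 8.10%.
Headline unemployment rate = 6.59 / 131.85 = 5.00%.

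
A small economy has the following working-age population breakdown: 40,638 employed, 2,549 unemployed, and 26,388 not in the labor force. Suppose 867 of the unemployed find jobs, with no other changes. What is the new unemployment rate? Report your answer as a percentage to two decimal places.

New unemployment rate ≈ 3.89%.

Initially, labor force = 40,638 + 2,549 = 43,187, so u = 2,549/43,187 = 5.90%.
After the change, unemployed falls and employed rises by 867; labor force unchanged → E = 41,505, U = 1,682, labor force = 43,187.
New unemployment rate = 1,682 / 43,187 = 3.89%.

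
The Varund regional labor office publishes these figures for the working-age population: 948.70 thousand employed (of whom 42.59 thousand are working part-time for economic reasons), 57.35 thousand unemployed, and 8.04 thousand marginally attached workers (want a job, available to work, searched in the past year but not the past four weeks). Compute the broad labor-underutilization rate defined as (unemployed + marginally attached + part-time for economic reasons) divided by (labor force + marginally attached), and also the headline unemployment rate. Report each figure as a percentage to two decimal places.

Broad underutilization rate ≈ 10.65%; headline unemployment rate ≈ 5.70%.

Labor force = 948.70 + 57.35 = 1,006.05 thousand.
Numerator = 57.35 + 8.04 + 42.59 = 107.98 thousand.
Denominator = 1,006.05 + 8.04 = 1,014.09 thousand.
Broad rate = 107.98 / 1,014.09 = 10.65%.
Headline unemployment rate = 57.35 / 1,006.05 = 5.70%.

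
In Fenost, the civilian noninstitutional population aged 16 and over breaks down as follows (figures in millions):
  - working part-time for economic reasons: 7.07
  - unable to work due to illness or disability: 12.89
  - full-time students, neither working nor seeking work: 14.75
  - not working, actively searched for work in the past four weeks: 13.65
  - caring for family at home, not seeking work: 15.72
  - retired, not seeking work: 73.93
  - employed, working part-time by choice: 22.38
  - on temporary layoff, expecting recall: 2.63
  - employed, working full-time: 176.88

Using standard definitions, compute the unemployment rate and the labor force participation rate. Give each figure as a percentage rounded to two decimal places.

Employed = 7.07 + 22.38 + 176.88 = 206.33 million (anyone who worked, including part-time for economic reasons, counts as employed).
Unemployed = 13.65 + 2.63 = 16.28 million (jobless and actively searching, or on temporary layoff).
Labor force = 206.33 + 16.28 = 222.61 million.
Not in labor force = 12.89 + 14.75 + 15.72 + 73.93 = 117.29 million (those not working and not actively searching are outside the labor force).
Civilian working-age population = 222.61 + 117.29 = 339.90 million.
Unemployment rate = 16.28 / 222.61 = 7.31%.
Labor force participation rate = 222.61 / 339.90 = 65.49%.

Unemployment rate ≈ 7.31%; labor force participation rate ≈ 65.49%.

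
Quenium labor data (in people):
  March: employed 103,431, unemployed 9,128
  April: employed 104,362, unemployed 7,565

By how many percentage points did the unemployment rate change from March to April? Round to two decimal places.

The unemployment rate changed by −1.35 percentage points.

March: labor force = 103,431 + 9,128 = 112,559; u = 9,128/112,559 = 8.11%.
April: labor force = 104,362 + 7,565 = 111,927; u = 7,565/111,927 = 6.76%.
Change = 6.76% − 8.11% = −1.35 pp.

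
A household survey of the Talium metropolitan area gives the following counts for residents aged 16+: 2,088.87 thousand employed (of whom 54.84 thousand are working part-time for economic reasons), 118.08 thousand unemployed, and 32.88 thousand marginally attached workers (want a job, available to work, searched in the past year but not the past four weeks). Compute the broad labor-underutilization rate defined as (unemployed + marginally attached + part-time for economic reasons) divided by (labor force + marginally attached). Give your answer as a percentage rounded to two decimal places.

Broad underutilization rate ≈ 9.19%.

Labor force = 2,088.87 + 118.08 = 2,206.95 thousand.
Numerator = 118.08 + 32.88 + 54.84 = 205.80 thousand.
Denominator = 2,206.95 + 32.88 = 2,239.83 thousand.
Broad rate = 205.80 / 2,239.83 = 9.19%.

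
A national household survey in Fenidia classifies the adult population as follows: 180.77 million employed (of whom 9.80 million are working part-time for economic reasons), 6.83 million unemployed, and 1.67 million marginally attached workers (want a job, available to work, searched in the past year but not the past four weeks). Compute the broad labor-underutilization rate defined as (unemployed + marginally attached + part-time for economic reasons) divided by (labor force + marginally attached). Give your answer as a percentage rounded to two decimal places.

Broad underutilization rate ≈ 9.67%.

Labor force = 180.77 + 6.83 = 187.60 million.
Numerator = 6.83 + 1.67 + 9.80 = 18.30 million.
Denominator = 187.60 + 1.67 = 189.27 million.
Broad rate = 18.30 / 189.27 = 9.67%.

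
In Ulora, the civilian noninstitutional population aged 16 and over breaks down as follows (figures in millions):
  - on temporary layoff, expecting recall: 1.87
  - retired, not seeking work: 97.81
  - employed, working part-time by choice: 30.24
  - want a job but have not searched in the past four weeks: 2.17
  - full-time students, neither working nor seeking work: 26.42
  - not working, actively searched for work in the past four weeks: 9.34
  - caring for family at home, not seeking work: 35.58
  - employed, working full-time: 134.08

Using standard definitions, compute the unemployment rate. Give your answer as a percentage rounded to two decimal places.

Unemployment rate ≈ 6.39%.

Employed = 30.24 + 134.08 = 164.32 million.
Unemployed = 1.87 + 9.34 = 11.21 million (jobless and actively searching, or on temporary layoff).
Labor force = 164.32 + 11.21 = 175.53 million.
Unemployment rate = 11.21 / 175.53 = 6.39%.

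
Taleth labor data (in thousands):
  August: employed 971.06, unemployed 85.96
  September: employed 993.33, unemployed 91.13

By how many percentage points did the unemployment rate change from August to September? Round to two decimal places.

The unemployment rate changed by +0.27 percentage points.

August: labor force = 971.06 + 85.96 = 1,057.02; u = 85.96/1,057.02 = 8.13%.
September: labor force = 993.33 + 91.13 = 1,084.46; u = 91.13/1,084.46 = 8.40%.
Change = 8.40% − 8.13% = +0.27 pp.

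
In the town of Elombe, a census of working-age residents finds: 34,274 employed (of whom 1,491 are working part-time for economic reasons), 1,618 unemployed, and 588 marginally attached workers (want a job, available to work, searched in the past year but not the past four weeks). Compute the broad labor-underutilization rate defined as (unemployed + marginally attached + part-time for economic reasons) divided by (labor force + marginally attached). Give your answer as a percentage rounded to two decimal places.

Labor force = 34,274 + 1,618 = 35,892.
Numerator = 1,618 + 588 + 1,491 = 3,697.
Denominator = 35,892 + 588 = 36,480.
Broad rate = 3,697 / 36,480 = 10.13%.

Broad underutilization rate ≈ 10.13%.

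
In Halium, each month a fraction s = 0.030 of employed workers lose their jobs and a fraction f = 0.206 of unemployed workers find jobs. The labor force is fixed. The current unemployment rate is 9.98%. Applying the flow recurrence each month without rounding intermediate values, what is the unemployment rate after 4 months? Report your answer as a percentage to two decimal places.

With a fixed labor force, u_{t+1} = u_t + s·(1−u_t) − f·u_t = u_t·(1−s−f) + s.
Here 1−s−f = 0.764 and s = 0.030.
u_1 = 0.099800 × 0.764 + 0.030 = 0.106247.
u_2 = 0.106247 × 0.764 + 0.030 = 0.111173.
u_3 = 0.111173 × 0.764 + 0.030 = 0.114936.
u_4 = 0.114936 × 0.764 + 0.030 = 0.117811.

Unemployment rate after four months ≈ 11.78%.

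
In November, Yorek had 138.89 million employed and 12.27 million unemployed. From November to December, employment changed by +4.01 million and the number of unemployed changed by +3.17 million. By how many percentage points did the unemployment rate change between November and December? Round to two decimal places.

The unemployment rate changed by +1.63 percentage points.

November: labor force = 138.89 + 12.27 = 151.16; u = 12.27/151.16 = 8.12%.
December: labor force = 142.90 + 15.44 = 158.34; u = 15.44/158.34 = 9.75%.
Change = 9.75% − 8.12% = +1.63 pp.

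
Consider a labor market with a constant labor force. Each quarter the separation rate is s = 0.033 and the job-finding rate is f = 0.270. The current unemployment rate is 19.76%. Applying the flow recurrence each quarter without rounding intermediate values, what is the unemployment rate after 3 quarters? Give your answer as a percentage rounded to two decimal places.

Unemployment rate after three quarters ≈ 13.89%.

With a fixed labor force, u_{t+1} = u_t + s·(1−u_t) − f·u_t = u_t·(1−s−f) + s.
Here 1−s−f = 0.697 and s = 0.033.
u_1 = 0.197600 × 0.697 + 0.033 = 0.170727.
u_2 = 0.170727 × 0.697 + 0.033 = 0.151997.
u_3 = 0.151997 × 0.697 + 0.033 = 0.138942.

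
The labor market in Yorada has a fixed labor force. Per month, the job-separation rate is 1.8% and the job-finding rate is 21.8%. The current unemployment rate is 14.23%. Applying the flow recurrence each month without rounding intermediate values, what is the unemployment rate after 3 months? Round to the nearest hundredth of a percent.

Unemployment rate after three months ≈ 10.57%.

With a fixed labor force, u_{t+1} = u_t + s·(1−u_t) − f·u_t = u_t·(1−s−f) + s.
Here 1−s−f = 0.764 and s = 0.018.
u_1 = 0.142300 × 0.764 + 0.018 = 0.126717.
u_2 = 0.126717 × 0.764 + 0.018 = 0.114812.
u_3 = 0.114812 × 0.764 + 0.018 = 0.105716.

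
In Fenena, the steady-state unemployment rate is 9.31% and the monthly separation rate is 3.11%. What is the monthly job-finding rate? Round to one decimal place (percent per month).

From u* = s/(s+f): f = s·(1−u)/u.
f = 3.11 × (1 − 0.0931) / 0.0931 = 2.8205 / 0.0931 ≈ 30.3% per month.

Job-finding rate ≈ 30.3% per month.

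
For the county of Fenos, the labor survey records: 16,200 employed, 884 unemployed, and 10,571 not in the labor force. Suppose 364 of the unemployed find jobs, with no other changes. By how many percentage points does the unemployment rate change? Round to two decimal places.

Initially, labor force = 16,200 + 884 = 17,084, so u = 884/17,084 = 5.17%.
After the change, unemployed falls and employed rises by 364; labor force unchanged → E = 16,564, U = 520, labor force = 17,084.
New unemployment rate = 520 / 17,084 = 3.04%.
Change = 3.04% − 5.17% = −2.13 percentage points.

The unemployment rate changes by −2.13 percentage points.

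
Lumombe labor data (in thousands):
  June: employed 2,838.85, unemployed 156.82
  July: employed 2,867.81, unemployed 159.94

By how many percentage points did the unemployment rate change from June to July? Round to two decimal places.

June: labor force = 2,838.85 + 156.82 = 2,995.67; u = 156.82/2,995.67 = 5.23%.
July: labor force = 2,867.81 + 159.94 = 3,027.75; u = 159.94/3,027.75 = 5.28%.
Change = 5.28% − 5.23% = +0.05 pp.

The unemployment rate changed by +0.05 percentage points.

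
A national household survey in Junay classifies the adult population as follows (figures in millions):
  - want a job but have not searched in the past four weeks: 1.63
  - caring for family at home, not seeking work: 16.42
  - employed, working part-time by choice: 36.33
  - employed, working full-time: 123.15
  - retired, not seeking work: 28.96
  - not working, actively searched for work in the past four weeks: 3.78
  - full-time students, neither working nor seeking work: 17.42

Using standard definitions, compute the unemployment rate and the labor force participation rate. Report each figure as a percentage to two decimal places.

Employed = 36.33 + 123.15 = 159.48 million.
Unemployed = 3.78 million.
Labor force = 159.48 + 3.78 = 163.26 million.
Not in labor force = 1.63 + 16.42 + 28.96 + 17.42 = 64.43 million (those not working and not actively searching are outside the labor force — including those who want a job but have given up searching).
Civilian working-age population = 163.26 + 64.43 = 227.69 million.
Unemployment rate = 3.78 / 163.26 = 2.32%.
Labor force participation rate = 163.26 / 227.69 = 71.70%.

Unemployment rate ≈ 2.32%; labor force participation rate ≈ 71.70%.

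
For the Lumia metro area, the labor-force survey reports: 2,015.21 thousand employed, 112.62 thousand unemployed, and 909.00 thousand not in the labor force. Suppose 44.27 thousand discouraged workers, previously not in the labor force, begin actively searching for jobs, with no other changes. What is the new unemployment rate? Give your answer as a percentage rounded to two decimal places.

New unemployment rate ≈ 7.22%.

Initially, labor force = 2,015.21 + 112.62 = 2,127.83 thousand, so u = 112.62/2,127.83 = 5.29%.
After the change, unemployed and labor force both rise by 44.27 → E = 2,015.21, U = 156.89, labor force = 2,172.10 thousand.
New unemployment rate = 156.89 / 2,172.10 = 7.22%.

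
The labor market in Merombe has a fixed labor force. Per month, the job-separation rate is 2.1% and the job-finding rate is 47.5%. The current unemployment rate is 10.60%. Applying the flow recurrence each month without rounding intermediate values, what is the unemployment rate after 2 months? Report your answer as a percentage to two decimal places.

Unemployment rate after two months ≈ 5.85%.

With a fixed labor force, u_{t+1} = u_t + s·(1−u_t) − f·u_t = u_t·(1−s−f) + s.
Here 1−s−f = 0.504 and s = 0.021.
u_1 = 0.106000 × 0.504 + 0.021 = 0.074424.
u_2 = 0.074424 × 0.504 + 0.021 = 0.058510.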